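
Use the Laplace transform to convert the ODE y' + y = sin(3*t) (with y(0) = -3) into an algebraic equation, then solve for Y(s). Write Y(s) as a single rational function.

Transform both sides with L{·}.
With L{y'} = sY - y(0) = sY - (-3): the LHS transforms to (s + 1)Y - (-3).
The right side is L{sin(3*t)} = 3/(s^2 + 9).
So (s + 1)Y = 3/(s^2 + 9) + (-3).
Divide through and combine into a single rational function.

Y(s) = (-3*s^2 - 24)/(s^3 + s^2 + 9*s + 9)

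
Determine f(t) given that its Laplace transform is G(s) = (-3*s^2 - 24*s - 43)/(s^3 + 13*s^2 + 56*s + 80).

f(t) = 5*t*exp(-4*t) - 5*exp(-4*t) + 2*exp(-5*t)

Factor the denominator: s^3 + 13*s^2 + 56*s + 80 = (s + 4)^2*(s + 5).
Partial fraction decomposition gives [-5/(s + 4)] + [5/(s + 4)^2] + [2/(s + 5)].
Invert each term: -5/(s + 4) ↔ -5e^(-4t); 5/(s + 4)^2 ↔ 5t·e^(-4t); 2/(s + 5) ↔ 2e^(-5t).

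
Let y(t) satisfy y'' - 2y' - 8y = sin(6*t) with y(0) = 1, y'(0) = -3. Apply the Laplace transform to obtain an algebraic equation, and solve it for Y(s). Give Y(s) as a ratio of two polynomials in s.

Y(s) = (s^3 - 5*s^2 + 36*s - 174)/(s^4 - 2*s^3 + 28*s^2 - 72*s - 288)

Take the Laplace transform of both sides.
With L{y''} = s^2 Y - s·y(0) - y'(0) and L{y'} = sY - y(0), with y(0) = 1, y'(0) = -3: the LHS transforms to (s^2 - 2*s - 8)Y - (s - 5).
The right side is L{sin(6*t)} = 6/(s^2 + 36).
So (s^2 - 2*s - 8)Y = 6/(s^2 + 36) + (s - 5).
Divide through and combine into a single rational function.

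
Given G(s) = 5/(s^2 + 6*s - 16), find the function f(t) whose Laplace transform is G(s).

f(t) = exp(-3*t)*sinh(5*t)

Rewrite the denominator: s^2 + 6*s - 16 = (s + 3)^2 - 25.
The form in (s + 3) signals a first-shifting-theorem factor e^(-3t).
Since L{sinh(5t)} = 5/(s^2 - 25), the inverse is e^(-3*t)*sinh(5*t).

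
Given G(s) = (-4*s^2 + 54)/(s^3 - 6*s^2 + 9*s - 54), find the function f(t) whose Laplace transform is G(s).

Factor the denominator: s^3 - 6*s^2 + 9*s - 54 = (s - 6)*(s^2 + 9).
Partial fraction decomposition gives [-2/(s - 6)] + [-2*s/(s^2 + 9)] + [-12/(s^2 + 9)].
Invert each term: -2/(s - 6) ↔ -2e^(6t); -2·s/(s^2 + 9) ↔ -2cos(3t); -4·3/(s^2 + 9) ↔ -4sin(3t).

f(t) = -2*exp(6*t) - 4*sin(3*t) - 2*cos(3*t)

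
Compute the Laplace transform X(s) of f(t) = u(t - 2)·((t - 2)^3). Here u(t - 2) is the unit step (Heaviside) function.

X(s) = 6*exp(-2*s)/s^4

By the second shifting theorem, L{u(t - c)·g(t - c)} = e^(-cs)·G(s) with c = 2 and G(s) = L{g(t)}.
L{t^3} = 3!/s^4 = 6/s^4.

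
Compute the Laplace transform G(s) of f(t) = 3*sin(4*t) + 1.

G(s) = 12/(s^2 + 16) + 1/s

By linearity of the Laplace transform, transform each term separately.
L{1} = 1/s; (3)·[L{sin(4t)} = 4/(s^2 + 16)].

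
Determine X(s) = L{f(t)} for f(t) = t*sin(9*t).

L{sin(9t)} = 9/(s^2 + 81).
Then apply L{t·g(t)} = -d/ds[G(s)] with G(s) = 9/(s^2 + 81):
differentiating 1 time and applying the sign gives 18*s/(s^2 + 81)^2.

X(s) = 18*s/(s^2 + 81)^2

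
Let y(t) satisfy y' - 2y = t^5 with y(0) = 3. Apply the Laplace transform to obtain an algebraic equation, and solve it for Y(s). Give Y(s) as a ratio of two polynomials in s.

Y(s) = (3*s^6 + 120)/(s^7 - 2*s^6)

Apply the Laplace transform to the equation.
The derivative rules (L{y'} = sY - y(0) = sY - 3) turn the left side into (s - 2)Y - (3).
The right side is L{t^5} = 120/s^6.
So (s - 2)Y = 120/s^6 + (3).
Solve for Y(s) and write it as one ratio of polynomials.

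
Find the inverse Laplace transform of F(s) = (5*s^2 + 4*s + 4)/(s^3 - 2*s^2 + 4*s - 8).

Factor the denominator: s^3 - 2*s^2 + 4*s - 8 = (s - 2)*(s^2 + 4).
Partial fraction decomposition gives [4/(s - 2)] + [s/(s^2 + 4)] + [6/(s^2 + 4)].
Invert each term: 4/(s - 2) ↔ 4e^(2t); 1·s/(s^2 + 4) ↔ cos(2t); 3·2/(s^2 + 4) ↔ 3sin(2t).

4*exp(2*t) + 3*sin(2*t) + cos(2*t)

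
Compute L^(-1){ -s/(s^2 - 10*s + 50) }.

Complete the square in the denominator: s^2 - 10*s + 50 = (s - 5)^2 + 5^2.
Split the numerator to match: -s = -1·(s - 5) - 1·5.
Invert each term: -1·(s - 5)/((s - 5)^2 + 25) ↔ -e^(5t)cos(5t); -1·5/((s - 5)^2 + 25) ↔ -e^(5t)sin(5t).

-exp(5*t)*sin(5*t) - exp(5*t)*cos(5*t)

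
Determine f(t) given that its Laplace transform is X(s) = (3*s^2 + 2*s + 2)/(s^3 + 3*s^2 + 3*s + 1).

Factor the denominator: s^3 + 3*s^2 + 3*s + 1 = (s + 1)^3.
Partial fraction decomposition gives [3/(s + 1)] + [-4/(s + 1)^2] + [3/(s + 1)^3].
Invert each term: 3/(s + 1) ↔ 3e^(-t); -4/(s + 1)^2 ↔ -4t·e^(-t); 3/(s + 1)^3 ↔ (3/2)t^2·e^(-t).

f(t) = 3*t^2*exp(-t)/2 - 4*t*exp(-t) + 3*exp(-t)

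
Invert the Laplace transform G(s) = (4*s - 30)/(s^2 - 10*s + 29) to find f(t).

Complete the square in the denominator: s^2 - 10*s + 29 = (s - 5)^2 + 2^2.
Split the numerator to match: 4*s - 30 = 4·(s - 5) - 5·2.
Invert each term: 4·(s - 5)/((s - 5)^2 + 4) ↔ 4e^(5t)cos(2t); -5·2/((s - 5)^2 + 4) ↔ -5e^(5t)sin(2t).

f(t) = -5*exp(5*t)*sin(2*t) + 4*exp(5*t)*cos(2*t)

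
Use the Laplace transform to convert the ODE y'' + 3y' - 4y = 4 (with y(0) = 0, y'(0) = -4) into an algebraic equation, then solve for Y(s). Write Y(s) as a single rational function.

Take the Laplace transform of both sides.
The derivative rules (L{y''} = s^2 Y - s·y(0) - y'(0) and L{y'} = sY - y(0), with y(0) = 0, y'(0) = -4) turn the left side into (s^2 + 3*s - 4)Y - (-4).
The right side is L{4} = 4/s.
So (s^2 + 3*s - 4)Y = 4/s + (-4).
Divide through and combine into a single rational function.

Y(s) = -4/(s^2 + 4*s)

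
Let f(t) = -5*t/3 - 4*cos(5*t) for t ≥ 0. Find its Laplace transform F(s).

Apply the Laplace transform termwise.
(-4)·[L{cos(5t)} = s/(s^2 + 25)]; (-5/3)·[L{t} = 1!/s^2 = 1/s^2].

F(s) = -4*s/(s^2 + 25) - 5/(3*s^2)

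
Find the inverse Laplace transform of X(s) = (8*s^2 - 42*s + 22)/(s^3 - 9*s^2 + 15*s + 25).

Factor the denominator: s^3 - 9*s^2 + 15*s + 25 = (s - 5)^2*(s + 1).
Partial fraction decomposition gives [6/(s - 5)] + [2/(s - 5)^2] + [2/(s + 1)].
Invert each term: 6/(s - 5) ↔ 6e^(5t); 2/(s - 5)^2 ↔ 2t·e^(5t); 2/(s + 1) ↔ 2e^(-t).

2*t*exp(5*t) + 6*exp(5*t) + 2*exp(-t)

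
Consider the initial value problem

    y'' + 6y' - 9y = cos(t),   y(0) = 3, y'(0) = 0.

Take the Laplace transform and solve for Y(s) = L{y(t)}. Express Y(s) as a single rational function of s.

Y(s) = (3*s^3 + 18*s^2 + 4*s + 18)/(s^4 + 6*s^3 - 8*s^2 + 6*s - 9)

Laplace-transform each side.
The derivative rules (L{y''} = s^2 Y - s·y(0) - y'(0) and L{y'} = sY - y(0), with y(0) = 3, y'(0) = 0) turn the left side into (s^2 + 6*s - 9)Y - (3*s + 18).
The right side is L{cos(t)} = s/(s^2 + 1).
So (s^2 + 6*s - 9)Y = s/(s^2 + 1) + (3*s + 18).
Isolate Y and clear denominators.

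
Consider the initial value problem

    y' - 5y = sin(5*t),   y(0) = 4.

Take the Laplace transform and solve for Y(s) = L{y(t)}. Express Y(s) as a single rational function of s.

Y(s) = (4*s^2 + 105)/(s^3 - 5*s^2 + 25*s - 125)

Laplace-transform each side.
With L{y'} = sY - y(0) = sY - 4: the LHS transforms to (s - 5)Y - (4).
The right side is L{sin(5*t)} = 5/(s^2 + 25).
So (s - 5)Y = 5/(s^2 + 25) + (4).
Solve for Y(s) and write it as one ratio of polynomials.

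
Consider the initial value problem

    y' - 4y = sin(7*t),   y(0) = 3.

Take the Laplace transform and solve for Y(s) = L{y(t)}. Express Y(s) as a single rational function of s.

Apply the Laplace transform to the equation.
The derivative rules (L{y'} = sY - y(0) = sY - 3) turn the left side into (s - 4)Y - (3).
The right side is L{sin(7*t)} = 7/(s^2 + 49).
So (s - 4)Y = 7/(s^2 + 49) + (3).
Isolate Y and clear denominators.

Y(s) = (3*s^2 + 154)/(s^3 - 4*s^2 + 49*s - 196)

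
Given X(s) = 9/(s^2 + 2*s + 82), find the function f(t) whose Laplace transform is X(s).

f(t) = exp(-t)*sin(9*t)

Rewrite the denominator: s^2 + 2*s + 82 = (s + 1)^2 + 81.
The form in (s + 1) signals a first-shifting-theorem factor e^(-t).
Since L{sin(9t)} = 9/(s^2 + 81), the inverse is e^(-t)*sin(9*t).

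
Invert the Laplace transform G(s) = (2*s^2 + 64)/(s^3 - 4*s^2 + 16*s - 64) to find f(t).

f(t) = 3*exp(4*t) - sin(4*t) - cos(4*t)

Factor the denominator: s^3 - 4*s^2 + 16*s - 64 = (s - 4)*(s^2 + 16).
Partial fraction decomposition gives [3/(s - 4)] + [-s/(s^2 + 16)] + [-4/(s^2 + 16)].
Invert each term: 3/(s - 4) ↔ 3e^(4t); -1·s/(s^2 + 16) ↔ -cos(4t); -1·4/(s^2 + 16) ↔ -sin(4t).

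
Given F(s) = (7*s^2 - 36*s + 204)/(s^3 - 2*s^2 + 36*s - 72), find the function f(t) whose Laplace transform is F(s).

f(t) = 4*exp(2*t) - 5*sin(6*t) + 3*cos(6*t)

Factor the denominator: s^3 - 2*s^2 + 36*s - 72 = (s - 2)*(s^2 + 36).
Partial fraction decomposition gives [4/(s - 2)] + [3*s/(s^2 + 36)] + [-30/(s^2 + 36)].
Invert each term: 4/(s - 2) ↔ 4e^(2t); 3·s/(s^2 + 36) ↔ 3cos(6t); -5·6/(s^2 + 36) ↔ -5sin(6t).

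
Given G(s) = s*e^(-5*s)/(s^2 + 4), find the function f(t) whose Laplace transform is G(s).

f(t) = Heaviside(t - 5)*(cos(2*t - 10))

The factor e^(-5s) signals a time shift by c = 5 (second shifting theorem).
L{cos(2t)} = s/(s^2 + 4), so L^-1{s/(s^2 + 4)} = cos(2*t).
Hence the inverse is u(t - 5) times that function evaluated at t - 5.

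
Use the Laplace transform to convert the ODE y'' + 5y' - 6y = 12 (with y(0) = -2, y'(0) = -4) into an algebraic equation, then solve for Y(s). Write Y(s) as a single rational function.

Transform both sides with L{·}.
The derivative rules (L{y''} = s^2 Y - s·y(0) - y'(0) and L{y'} = sY - y(0), with y(0) = -2, y'(0) = -4) turn the left side into (s^2 + 5*s - 6)Y - (-2*s - 14).
The right side is L{12} = 12/s.
So (s^2 + 5*s - 6)Y = 12/s + (-2*s - 14).
Solve for Y(s) and write it as one ratio of polynomials.

Y(s) = (-2*s^2 - 14*s + 12)/(s^3 + 5*s^2 - 6*s)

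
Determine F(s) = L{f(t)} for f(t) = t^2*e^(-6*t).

L{e^(-6t)} = 1/(s + 6).
Then apply L{t^2·g(t)} = (-1)^2 d^2/ds^2[G(s)] with G(s) = 1/(s + 6):
differentiating 2 times and applying the sign gives 2/(s + 6)^3.

F(s) = 2/(s + 6)^3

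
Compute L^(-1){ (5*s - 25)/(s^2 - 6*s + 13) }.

-5*exp(3*t)*sin(2*t) + 5*exp(3*t)*cos(2*t)

Complete the square in the denominator: s^2 - 6*s + 13 = (s - 3)^2 + 2^2.
Split the numerator to match: 5*s - 25 = 5·(s - 3) - 5·2.
Invert each term: 5·(s - 3)/((s - 3)^2 + 4) ↔ 5e^(3t)cos(2t); -5·2/((s - 3)^2 + 4) ↔ -5e^(3t)sin(2t).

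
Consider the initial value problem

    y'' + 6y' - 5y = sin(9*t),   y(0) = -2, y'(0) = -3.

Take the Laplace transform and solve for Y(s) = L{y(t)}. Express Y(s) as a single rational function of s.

Transform both sides with L{·}.
The derivative rules (L{y''} = s^2 Y - s·y(0) - y'(0) and L{y'} = sY - y(0), with y(0) = -2, y'(0) = -3) turn the left side into (s^2 + 6*s - 5)Y - (-2*s - 15).
The right side is L{sin(9*t)} = 9/(s^2 + 81).
So (s^2 + 6*s - 5)Y = 9/(s^2 + 81) + (-2*s - 15).
Isolate Y and clear denominators.

Y(s) = (-2*s^3 - 15*s^2 - 162*s - 1206)/(s^4 + 6*s^3 + 76*s^2 + 486*s - 405)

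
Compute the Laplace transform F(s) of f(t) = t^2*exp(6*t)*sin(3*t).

F(s) = 18*(s^2 - 12*s + 33)/(s^2 - 12*s + 45)^3

L{sin(3t)} = 3/(s^2 + 9).
Multiplying by e^(6t) shifts s → s - 6, so L{exp(6*t)*sin(3*t)} = 3/((s - 6)^2 + 9).
Then apply L{t^2·g(t)} = (-1)^2 d^2/ds^2[G(s)] with G(s) = 3/((s - 6)^2 + 9):
differentiating 2 times and applying the sign gives 18*(s^2 - 12*s + 33)/(s^2 - 12*s + 45)^3.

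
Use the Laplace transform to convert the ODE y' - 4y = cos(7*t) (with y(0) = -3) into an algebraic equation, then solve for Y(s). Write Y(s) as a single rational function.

Take the Laplace transform of both sides.
With L{y'} = sY - y(0) = sY - (-3): the LHS transforms to (s - 4)Y - (-3).
The right side is L{cos(7*t)} = s/(s^2 + 49).
So (s - 4)Y = s/(s^2 + 49) + (-3).
Divide through and combine into a single rational function.

Y(s) = (-3*s^2 + s - 147)/(s^3 - 4*s^2 + 49*s - 196)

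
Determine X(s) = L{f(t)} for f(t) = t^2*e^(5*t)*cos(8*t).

L{cos(8t)} = s/(s^2 + 64).
Multiplying by e^(5t) shifts s → s - 5, so L{e^(5*t)*cos(8*t)} = (s - 5)/((s - 5)^2 + 64).
Then apply L{t^2·g(t)} = (-1)^2 d^2/ds^2[G(s)] with G(s) = (s - 5)/((s - 5)^2 + 64):
differentiating 2 times and applying the sign gives 2*(s - 5)*(s^2 - 10*s - 167)/(s^2 - 10*s + 89)^3.

X(s) = 2*(s - 5)*(s^2 - 10*s - 167)/(s^2 - 10*s + 89)^3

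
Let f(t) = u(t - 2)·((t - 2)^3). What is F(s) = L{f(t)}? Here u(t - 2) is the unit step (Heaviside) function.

F(s) = 6*exp(-2*s)/s^4

By the second shifting theorem, L{u(t - c)·g(t - c)} = e^(-cs)·G(s) with c = 2 and G(s) = L{g(t)}.
L{t^3} = 3!/s^4 = 6/s^4.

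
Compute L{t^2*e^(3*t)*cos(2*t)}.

L{cos(2t)} = s/(s^2 + 4).
Multiplying by e^(3t) shifts s → s - 3, so L{e^(3*t)*cos(2*t)} = (s - 3)/((s - 3)^2 + 4).
Then apply L{t^2·g(t)} = (-1)^2 d^2/ds^2[G(s)] with G(s) = (s - 3)/((s - 3)^2 + 4):
differentiating 2 times and applying the sign gives 2*(s - 3)*(s^2 - 6*s - 3)/(s^2 - 6*s + 13)^3.

2*(s - 3)*(s^2 - 6*s - 3)/(s^2 - 6*s + 13)^3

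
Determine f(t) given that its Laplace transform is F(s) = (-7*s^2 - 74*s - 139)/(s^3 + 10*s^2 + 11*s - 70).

f(t) = -5*exp(2*t) - 4*exp(-5*t) + 2*exp(-7*t)

Factor the denominator: s^3 + 10*s^2 + 11*s - 70 = (s - 2)*(s + 5)*(s + 7).
Partial fraction decomposition gives [-5/(s - 2)] + [-4/(s + 5)] + [2/(s + 7)].
Invert each term: -5/(s - 2) ↔ -5e^(2t); -4/(s + 5) ↔ -4e^(-5t); 2/(s + 7) ↔ 2e^(-7t).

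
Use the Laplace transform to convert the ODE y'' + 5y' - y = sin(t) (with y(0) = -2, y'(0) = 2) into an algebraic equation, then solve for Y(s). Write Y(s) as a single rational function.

Laplace-transform each side.
The derivative rules (L{y''} = s^2 Y - s·y(0) - y'(0) and L{y'} = sY - y(0), with y(0) = -2, y'(0) = 2) turn the left side into (s^2 + 5*s - 1)Y - (-2*s - 8).
The right side is L{sin(t)} = 1/(s^2 + 1).
So (s^2 + 5*s - 1)Y = 1/(s^2 + 1) + (-2*s - 8).
Isolate Y and clear denominators.

Y(s) = (-2*s^3 - 8*s^2 - 2*s - 7)/(s^4 + 5*s^3 + 5*s - 1)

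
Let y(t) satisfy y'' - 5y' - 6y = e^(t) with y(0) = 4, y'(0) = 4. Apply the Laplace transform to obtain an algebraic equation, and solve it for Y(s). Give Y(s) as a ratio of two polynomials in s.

Y(s) = (4*s^2 - 20*s + 17)/(s^3 - 6*s^2 - s + 6)

Take the Laplace transform of both sides.
The derivative rules (L{y''} = s^2 Y - s·y(0) - y'(0) and L{y'} = sY - y(0), with y(0) = 4, y'(0) = 4) turn the left side into (s^2 - 5*s - 6)Y - (4*s - 16).
The right side is L{e^(t)} = 1/(s - 1).
So (s^2 - 5*s - 6)Y = 1/(s - 1) + (4*s - 16).
Divide through and combine into a single rational function.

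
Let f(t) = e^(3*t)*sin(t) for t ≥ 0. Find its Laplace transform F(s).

L{sin(t)} = 1/(s^2 + 1).
By the first shifting theorem, multiplying by e^(3t) replaces s with s - 3.

F(s) = 1/((s - 3)^2 + 1)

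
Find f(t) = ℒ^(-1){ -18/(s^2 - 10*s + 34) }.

f(t) = -6*exp(5*t)*sin(3*t)

Rewrite the denominator: s^2 - 10*s + 34 = (s - 5)^2 + 9.
The form in (s - 5) signals a first-shifting-theorem factor e^(5t).
Since L{sin(3t)} = 3/(s^2 + 9), the inverse is exp(5*t)*sin(3*t), scaled by -6.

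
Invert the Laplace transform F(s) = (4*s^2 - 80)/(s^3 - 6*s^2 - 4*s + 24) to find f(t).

Factor the denominator: s^3 - 6*s^2 - 4*s + 24 = (s - 6)*(s - 2)*(s + 2).
Partial fraction decomposition gives [4/(s - 2)] + [2/(s - 6)] + [-2/(s + 2)].
Invert each term: 4/(s - 2) ↔ 4e^(2t); 2/(s - 6) ↔ 2e^(6t); -2/(s + 2) ↔ -2e^(-2t).

f(t) = 2*exp(6*t) + 4*exp(2*t) - 2*exp(-2*t)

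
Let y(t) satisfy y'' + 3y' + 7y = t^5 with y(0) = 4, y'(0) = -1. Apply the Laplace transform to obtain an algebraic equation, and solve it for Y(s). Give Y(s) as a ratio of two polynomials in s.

Y(s) = (4*s^7 + 11*s^6 + 120)/(s^8 + 3*s^7 + 7*s^6)

Apply the Laplace transform to the equation.
The derivative rules (L{y''} = s^2 Y - s·y(0) - y'(0) and L{y'} = sY - y(0), with y(0) = 4, y'(0) = -1) turn the left side into (s^2 + 3*s + 7)Y - (4*s + 11).
The right side is L{t^5} = 120/s^6.
So (s^2 + 3*s + 7)Y = 120/s^6 + (4*s + 11).
Isolate Y and clear denominators.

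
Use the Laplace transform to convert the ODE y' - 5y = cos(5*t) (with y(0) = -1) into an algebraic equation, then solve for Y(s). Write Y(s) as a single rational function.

Y(s) = (-s^2 + s - 25)/(s^3 - 5*s^2 + 25*s - 125)

Laplace-transform each side.
Using L{y'} = sY - y(0) = sY - (-1), the left side becomes (s - 5)Y - (-1).
The right side is L{cos(5*t)} = s/(s^2 + 25).
So (s - 5)Y = s/(s^2 + 25) + (-1).
Solve for Y(s) and write it as one ratio of polynomials.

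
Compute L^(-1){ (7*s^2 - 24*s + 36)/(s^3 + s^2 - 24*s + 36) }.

Factor the denominator: s^3 + s^2 - 24*s + 36 = (s - 3)*(s - 2)*(s + 6).
Partial fraction decomposition gives [3/(s - 3)] + [6/(s + 6)] + [-2/(s - 2)].
Invert each term: 3/(s - 3) ↔ 3e^(3t); 6/(s + 6) ↔ 6e^(-6t); -2/(s - 2) ↔ -2e^(2t).

3*exp(3*t) - 2*exp(2*t) + 6*exp(-6*t)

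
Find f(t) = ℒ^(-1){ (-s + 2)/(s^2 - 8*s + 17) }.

Complete the square in the denominator: s^2 - 8*s + 17 = (s - 4)^2 + 1^2.
Split the numerator to match: -s + 2 = -1·(s - 4) - 2·1.
Invert each term: -1·(s - 4)/((s - 4)^2 + 1) ↔ -e^(4t)cos(t); -2·1/((s - 4)^2 + 1) ↔ -2e^(4t)sin(t).

f(t) = -2*exp(4*t)*sin(t) - exp(4*t)*cos(t)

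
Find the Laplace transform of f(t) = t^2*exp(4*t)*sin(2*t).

4*(3*s^2 - 24*s + 44)/(s^2 - 8*s + 20)^3

L{sin(2t)} = 2/(s^2 + 4).
Multiplying by e^(4t) shifts s → s - 4, so L{exp(4*t)*sin(2*t)} = 2/((s - 4)^2 + 4).
Then apply L{t^2·g(t)} = (-1)^2 d^2/ds^2[G(s)] with G(s) = 2/((s - 4)^2 + 4):
differentiating 2 times and applying the sign gives 4*(3*s^2 - 24*s + 44)/(s^2 - 8*s + 20)^3.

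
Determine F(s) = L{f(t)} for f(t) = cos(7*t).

F(s) = s/(s^2 + 49)

L{cos(7t)} = s/(s^2 + 49).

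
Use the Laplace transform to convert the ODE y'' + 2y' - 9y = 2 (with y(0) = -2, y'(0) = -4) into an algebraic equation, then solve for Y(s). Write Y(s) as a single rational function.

Y(s) = (-2*s^2 - 8*s + 2)/(s^3 + 2*s^2 - 9*s)

Transform both sides with L{·}.
Using L{y''} = s^2 Y - s·y(0) - y'(0) and L{y'} = sY - y(0), with y(0) = -2, y'(0) = -4, the left side becomes (s^2 + 2*s - 9)Y - (-2*s - 8).
The right side is L{2} = 2/s.
So (s^2 + 2*s - 9)Y = 2/s + (-2*s - 8).
Isolate Y and clear denominators.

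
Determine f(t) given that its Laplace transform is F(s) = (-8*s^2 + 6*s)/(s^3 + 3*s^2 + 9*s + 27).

f(t) = 5*sin(3*t) - 3*cos(3*t) - 5*exp(-3*t)

Factor the denominator: s^3 + 3*s^2 + 9*s + 27 = (s + 3)*(s^2 + 9).
Partial fraction decomposition gives [-5/(s + 3)] + [-3*s/(s^2 + 9)] + [15/(s^2 + 9)].
Invert each term: -5/(s + 3) ↔ -5e^(-3t); -3·s/(s^2 + 9) ↔ -3cos(3t); 5·3/(s^2 + 9) ↔ 5sin(3t).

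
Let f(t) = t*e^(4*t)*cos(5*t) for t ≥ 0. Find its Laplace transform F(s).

L{cos(5t)} = s/(s^2 + 25).
Multiplying by e^(4t) shifts s → s - 4, so L{e^(4*t)*cos(5*t)} = (s - 4)/((s - 4)^2 + 25).
Then apply L{t·g(t)} = -d/ds[G(s)] with G(s) = (s - 4)/((s - 4)^2 + 25):
differentiating 1 time and applying the sign gives (s - 9)*(s + 1)/(s^2 - 8*s + 41)^2.

F(s) = (s - 9)*(s + 1)/(s^2 - 8*s + 41)^2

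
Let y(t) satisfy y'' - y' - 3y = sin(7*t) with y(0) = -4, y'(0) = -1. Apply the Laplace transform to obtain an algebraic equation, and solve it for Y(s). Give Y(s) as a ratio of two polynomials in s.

Y(s) = (-4*s^3 + 3*s^2 - 196*s + 154)/(s^4 - s^3 + 46*s^2 - 49*s - 147)

Apply the Laplace transform to the equation.
With L{y''} = s^2 Y - s·y(0) - y'(0) and L{y'} = sY - y(0), with y(0) = -4, y'(0) = -1: the LHS transforms to (s^2 - s - 3)Y - (-4*s + 3).
The right side is L{sin(7*t)} = 7/(s^2 + 49).
So (s^2 - s - 3)Y = 7/(s^2 + 49) + (-4*s + 3).
Solve for Y(s) and write it as one ratio of polynomials.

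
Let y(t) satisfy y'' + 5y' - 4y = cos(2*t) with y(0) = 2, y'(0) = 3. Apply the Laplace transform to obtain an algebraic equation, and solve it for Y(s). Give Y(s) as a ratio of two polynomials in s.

Laplace-transform each side.
With L{y''} = s^2 Y - s·y(0) - y'(0) and L{y'} = sY - y(0), with y(0) = 2, y'(0) = 3: the LHS transforms to (s^2 + 5*s - 4)Y - (2*s + 13).
The right side is L{cos(2*t)} = s/(s^2 + 4).
So (s^2 + 5*s - 4)Y = s/(s^2 + 4) + (2*s + 13).
Solve for Y(s) and write it as one ratio of polynomials.

Y(s) = (2*s^3 + 13*s^2 + 9*s + 52)/(s^4 + 5*s^3 + 20*s - 16)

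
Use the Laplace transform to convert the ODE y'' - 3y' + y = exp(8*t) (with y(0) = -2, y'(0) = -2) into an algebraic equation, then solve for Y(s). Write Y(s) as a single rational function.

Y(s) = (-2*s^2 + 20*s - 31)/(s^3 - 11*s^2 + 25*s - 8)

Take the Laplace transform of both sides.
With L{y''} = s^2 Y - s·y(0) - y'(0) and L{y'} = sY - y(0), with y(0) = -2, y'(0) = -2: the LHS transforms to (s^2 - 3*s + 1)Y - (-2*s + 4).
The right side is L{exp(8*t)} = 1/(s - 8).
So (s^2 - 3*s + 1)Y = 1/(s - 8) + (-2*s + 4).
Divide through and combine into a single rational function.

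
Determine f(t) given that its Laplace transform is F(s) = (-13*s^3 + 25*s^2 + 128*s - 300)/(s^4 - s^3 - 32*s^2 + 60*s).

f(t) = -4*exp(5*t) + exp(2*t) - 5 - 5*exp(-6*t)

Factor the denominator: s^4 - s^3 - 32*s^2 + 60*s = s*(s - 5)*(s - 2)*(s + 6).
Partial fraction decomposition gives [-5/s] + [-5/(s + 6)] + [1/(s - 2)] + [-4/(s - 5)].
Invert each term: -5/(s - 0) ↔ -5e^(0t); -5/(s + 6) ↔ -5e^(-6t); 1/(s - 2) ↔ e^(2t); -4/(s - 5) ↔ -4e^(5t).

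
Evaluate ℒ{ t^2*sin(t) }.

2*(3*s^2 - 1)/(s^2 + 1)^3

L{sin(t)} = 1/(s^2 + 1).
Then apply L{t^2·g(t)} = (-1)^2 d^2/ds^2[G(s)] with G(s) = 1/(s^2 + 1):
differentiating 2 times and applying the sign gives 2*(3*s^2 - 1)/(s^2 + 1)^3.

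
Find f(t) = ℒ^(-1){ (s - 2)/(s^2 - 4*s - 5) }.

Rewrite the denominator: s^2 - 4*s - 5 = (s - 2)^2 - 9.
The form in (s - 2) signals a first-shifting-theorem factor e^(2t).
Since L{cosh(3t)} = s/(s^2 - 9), the inverse is e^(2*t)*cosh(3*t).

f(t) = exp(2*t)*cosh(3*t)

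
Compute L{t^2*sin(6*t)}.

36*(s^2 - 12)/(s^2 + 36)^3

L{sin(6t)} = 6/(s^2 + 36).
Then apply L{t^2·g(t)} = (-1)^2 d^2/ds^2[G(s)] with G(s) = 6/(s^2 + 36):
differentiating 2 times and applying the sign gives 36*(s^2 - 12)/(s^2 + 36)^3.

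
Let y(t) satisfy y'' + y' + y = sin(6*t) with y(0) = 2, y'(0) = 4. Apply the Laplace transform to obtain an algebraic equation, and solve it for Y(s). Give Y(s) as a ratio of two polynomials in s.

Y(s) = (2*s^3 + 6*s^2 + 72*s + 222)/(s^4 + s^3 + 37*s^2 + 36*s + 36)

Transform both sides with L{·}.
Using L{y''} = s^2 Y - s·y(0) - y'(0) and L{y'} = sY - y(0), with y(0) = 2, y'(0) = 4, the left side becomes (s^2 + s + 1)Y - (2*s + 6).
The right side is L{sin(6*t)} = 6/(s^2 + 36).
So (s^2 + s + 1)Y = 6/(s^2 + 36) + (2*s + 6).
Isolate Y and clear denominators.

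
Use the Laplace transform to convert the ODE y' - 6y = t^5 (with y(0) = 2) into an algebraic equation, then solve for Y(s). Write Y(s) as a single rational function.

Y(s) = (2*s^6 + 120)/(s^7 - 6*s^6)

Transform both sides with L{·}.
Using L{y'} = sY - y(0) = sY - 2, the left side becomes (s - 6)Y - (2).
The right side is L{t^5} = 120/s^6.
So (s - 6)Y = 120/s^6 + (2).
Isolate Y and clear denominators.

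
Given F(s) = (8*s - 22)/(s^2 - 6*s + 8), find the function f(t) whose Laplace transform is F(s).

Factor the denominator: s^2 - 6*s + 8 = (s - 4)*(s - 2).
Partial fraction decomposition gives [5/(s - 4)] + [3/(s - 2)].
Invert each term: 5/(s - 4) ↔ 5e^(4t); 3/(s - 2) ↔ 3e^(2t).

f(t) = 5*exp(4*t) + 3*exp(2*t)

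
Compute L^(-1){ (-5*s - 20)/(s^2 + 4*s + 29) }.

-2*exp(-2*t)*sin(5*t) - 5*exp(-2*t)*cos(5*t)

Complete the square in the denominator: s^2 + 4*s + 29 = (s + 2)^2 + 5^2.
Split the numerator to match: -5*s - 20 = -5·(s + 2) - 2·5.
Invert each term: -5·(s + 2)/((s + 2)^2 + 25) ↔ -5e^(-2t)cos(5t); -2·5/((s + 2)^2 + 25) ↔ -2e^(-2t)sin(5t).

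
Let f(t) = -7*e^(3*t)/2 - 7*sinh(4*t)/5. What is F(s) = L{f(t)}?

F(s) = -28/(5*(s^2 - 16)) - 7/(2*(s - 3))

By linearity of the Laplace transform, transform each term separately.
(-7/5)·[L{sinh(4t)} = 4/(s^2 - 16)]; (-7/2)·[L{e^(3t)} = 1/(s - 3)].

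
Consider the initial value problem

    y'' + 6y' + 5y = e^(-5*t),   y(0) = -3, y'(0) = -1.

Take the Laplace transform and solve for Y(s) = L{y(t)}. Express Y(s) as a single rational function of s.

Y(s) = (-3*s^2 - 34*s - 94)/(s^3 + 11*s^2 + 35*s + 25)

Transform both sides with L{·}.
Using L{y''} = s^2 Y - s·y(0) - y'(0) and L{y'} = sY - y(0), with y(0) = -3, y'(0) = -1, the left side becomes (s^2 + 6*s + 5)Y - (-3*s - 19).
The right side is L{e^(-5*t)} = 1/(s + 5).
So (s^2 + 6*s + 5)Y = 1/(s + 5) + (-3*s - 19).
Isolate Y and clear denominators.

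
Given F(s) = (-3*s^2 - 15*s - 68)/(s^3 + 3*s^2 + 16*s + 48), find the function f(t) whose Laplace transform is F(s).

Factor the denominator: s^3 + 3*s^2 + 16*s + 48 = (s + 3)*(s^2 + 16).
Partial fraction decomposition gives [-2/(s + 3)] + [-s/(s^2 + 16)] + [-12/(s^2 + 16)].
Invert each term: -2/(s + 3) ↔ -2e^(-3t); -1·s/(s^2 + 16) ↔ -cos(4t); -3·4/(s^2 + 16) ↔ -3sin(4t).

f(t) = -3*sin(4*t) - cos(4*t) - 2*exp(-3*t)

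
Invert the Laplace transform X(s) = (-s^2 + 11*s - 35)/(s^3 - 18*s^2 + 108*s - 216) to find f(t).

Factor the denominator: s^3 - 18*s^2 + 108*s - 216 = (s - 6)^3.
Partial fraction decomposition gives [-1/(s - 6)] + [-1/(s - 6)^2] + [-5/(s - 6)^3].
Invert each term: -1/(s - 6) ↔ -e^(6t); -1/(s - 6)^2 ↔ -t·e^(6t); -5/(s - 6)^3 ↔ (-5/2)t^2·e^(6t).

f(t) = -5*t^2*exp(6*t)/2 - t*exp(6*t) - exp(6*t)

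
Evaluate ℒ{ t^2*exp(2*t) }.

2/(s - 2)^3

L{e^(2t)} = 1/(s - 2).
Then apply L{t^2·g(t)} = (-1)^2 d^2/ds^2[G(s)] with G(s) = 1/(s - 2):
differentiating 2 times and applying the sign gives 2/(s - 2)^3.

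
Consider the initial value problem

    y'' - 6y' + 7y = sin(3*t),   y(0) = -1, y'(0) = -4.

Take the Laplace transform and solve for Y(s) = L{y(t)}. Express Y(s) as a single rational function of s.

Laplace-transform each side.
The derivative rules (L{y''} = s^2 Y - s·y(0) - y'(0) and L{y'} = sY - y(0), with y(0) = -1, y'(0) = -4) turn the left side into (s^2 - 6*s + 7)Y - (-s + 2).
The right side is L{sin(3*t)} = 3/(s^2 + 9).
So (s^2 - 6*s + 7)Y = 3/(s^2 + 9) + (-s + 2).
Isolate Y and clear denominators.

Y(s) = (-s^3 + 2*s^2 - 9*s + 21)/(s^4 - 6*s^3 + 16*s^2 - 54*s + 63)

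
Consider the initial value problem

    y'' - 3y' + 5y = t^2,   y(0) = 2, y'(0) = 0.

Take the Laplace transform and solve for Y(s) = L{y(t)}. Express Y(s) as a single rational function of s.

Y(s) = (2*s^4 - 6*s^3 + 2)/(s^5 - 3*s^4 + 5*s^3)

Transform both sides with L{·}.
Using L{y''} = s^2 Y - s·y(0) - y'(0) and L{y'} = sY - y(0), with y(0) = 2, y'(0) = 0, the left side becomes (s^2 - 3*s + 5)Y - (2*s - 6).
The right side is L{t^2} = 2/s^3.
So (s^2 - 3*s + 5)Y = 2/s^3 + (2*s - 6).
Isolate Y and clear denominators.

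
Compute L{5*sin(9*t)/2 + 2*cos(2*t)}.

2*s/(s^2 + 4) + 45/(2*(s^2 + 81))

Apply the Laplace transform termwise.
(5/2)·[L{sin(9t)} = 9/(s^2 + 81)]; (2)·[L{cos(2t)} = s/(s^2 + 4)].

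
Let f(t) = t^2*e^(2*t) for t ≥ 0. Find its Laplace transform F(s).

F(s) = 2/(s - 2)^3

L{t^2} = 2!/s^3 = 2/s^3.
By the first shifting theorem, multiplying by e^(2t) replaces s with s - 2.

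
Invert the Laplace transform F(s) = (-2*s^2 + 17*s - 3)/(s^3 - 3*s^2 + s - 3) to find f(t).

Factor the denominator: s^3 - 3*s^2 + s - 3 = (s - 3)*(s^2 + 1).
Partial fraction decomposition gives [3/(s - 3)] + [-5*s/(s^2 + 1)] + [2/(s^2 + 1)].
Invert each term: 3/(s - 3) ↔ 3e^(3t); -5·s/(s^2 + 1) ↔ -5cos(t); 2·1/(s^2 + 1) ↔ 2sin(t).

f(t) = 3*exp(3*t) + 2*sin(t) - 5*cos(t)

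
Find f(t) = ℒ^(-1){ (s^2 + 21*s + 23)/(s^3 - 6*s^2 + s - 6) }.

Factor the denominator: s^3 - 6*s^2 + s - 6 = (s - 6)*(s^2 + 1).
Partial fraction decomposition gives [5/(s - 6)] + [-4*s/(s^2 + 1)] + [-3/(s^2 + 1)].
Invert each term: 5/(s - 6) ↔ 5e^(6t); -4·s/(s^2 + 1) ↔ -4cos(t); -3·1/(s^2 + 1) ↔ -3sin(t).

f(t) = 5*exp(6*t) - 3*sin(t) - 4*cos(t)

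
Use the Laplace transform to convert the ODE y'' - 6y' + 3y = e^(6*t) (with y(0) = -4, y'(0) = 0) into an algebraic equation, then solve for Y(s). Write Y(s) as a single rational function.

Y(s) = (-4*s^2 + 48*s - 143)/(s^3 - 12*s^2 + 39*s - 18)

Take the Laplace transform of both sides.
The derivative rules (L{y''} = s^2 Y - s·y(0) - y'(0) and L{y'} = sY - y(0), with y(0) = -4, y'(0) = 0) turn the left side into (s^2 - 6*s + 3)Y - (-4*s + 24).
The right side is L{e^(6*t)} = 1/(s - 6).
So (s^2 - 6*s + 3)Y = 1/(s - 6) + (-4*s + 24).
Divide through and combine into a single rational function.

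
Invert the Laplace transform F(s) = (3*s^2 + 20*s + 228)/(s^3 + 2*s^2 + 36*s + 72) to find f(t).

f(t) = 4*sin(6*t) - 2*cos(6*t) + 5*exp(-2*t)

Factor the denominator: s^3 + 2*s^2 + 36*s + 72 = (s + 2)*(s^2 + 36).
Partial fraction decomposition gives [5/(s + 2)] + [-2*s/(s^2 + 36)] + [24/(s^2 + 36)].
Invert each term: 5/(s + 2) ↔ 5e^(-2t); -2·s/(s^2 + 36) ↔ -2cos(6t); 4·6/(s^2 + 36) ↔ 4sin(6t).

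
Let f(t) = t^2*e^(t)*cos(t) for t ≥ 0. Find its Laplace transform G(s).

L{cos(t)} = s/(s^2 + 1).
Multiplying by e^(t) shifts s → s - 1, so L{e^(t)*cos(t)} = (s - 1)/((s - 1)^2 + 1).
Then apply L{t^2·g(t)} = (-1)^2 d^2/ds^2[H(s)] with H(s) = (s - 1)/((s - 1)^2 + 1):
differentiating 2 times and applying the sign gives 2*(s - 1)*(s^2 - 2*s - 2)/(s^2 - 2*s + 2)^3.

G(s) = 2*(s - 1)*(s^2 - 2*s - 2)/(s^2 - 2*s + 2)^3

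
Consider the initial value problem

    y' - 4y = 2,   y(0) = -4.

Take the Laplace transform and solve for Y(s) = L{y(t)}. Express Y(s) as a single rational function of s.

Y(s) = (-4*s + 2)/(s^2 - 4*s)

Take the Laplace transform of both sides.
The derivative rules (L{y'} = sY - y(0) = sY - (-4)) turn the left side into (s - 4)Y - (-4).
The right side is L{2} = 2/s.
So (s - 4)Y = 2/s + (-4).
Divide through and combine into a single rational function.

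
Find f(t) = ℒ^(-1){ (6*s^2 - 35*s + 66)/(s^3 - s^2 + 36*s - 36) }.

Factor the denominator: s^3 - s^2 + 36*s - 36 = (s - 1)*(s^2 + 36).
Partial fraction decomposition gives [1/(s - 1)] + [5*s/(s^2 + 36)] + [-30/(s^2 + 36)].
Invert each term: 1/(s - 1) ↔ e^(t); 5·s/(s^2 + 36) ↔ 5cos(6t); -5·6/(s^2 + 36) ↔ -5sin(6t).

f(t) = exp(t) - 5*sin(6*t) + 5*cos(6*t)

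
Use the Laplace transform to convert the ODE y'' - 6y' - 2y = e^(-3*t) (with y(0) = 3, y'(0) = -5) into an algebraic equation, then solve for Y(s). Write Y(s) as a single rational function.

Y(s) = (3*s^2 - 14*s - 68)/(s^3 - 3*s^2 - 20*s - 6)

Apply the Laplace transform to the equation.
The derivative rules (L{y''} = s^2 Y - s·y(0) - y'(0) and L{y'} = sY - y(0), with y(0) = 3, y'(0) = -5) turn the left side into (s^2 - 6*s - 2)Y - (3*s - 23).
The right side is L{e^(-3*t)} = 1/(s + 3).
So (s^2 - 6*s - 2)Y = 1/(s + 3) + (3*s - 23).
Isolate Y and clear denominators.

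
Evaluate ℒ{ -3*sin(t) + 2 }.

Apply the Laplace transform termwise.
L{2} = 2/s; (-3)·[L{sin(t)} = 1/(s^2 + 1)].

-3/(s^2 + 1) + 2/s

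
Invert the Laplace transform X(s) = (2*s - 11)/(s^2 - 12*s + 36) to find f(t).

Factor the denominator: s^2 - 12*s + 36 = (s - 6)^2.
Partial fraction decomposition gives [2/(s - 6)] + [(s - 6)^(-2)].
Invert each term: 2/(s - 6) ↔ 2e^(6t); 1/(s - 6)^2 ↔ t·e^(6t).

f(t) = t*exp(6*t) + 2*exp(6*t)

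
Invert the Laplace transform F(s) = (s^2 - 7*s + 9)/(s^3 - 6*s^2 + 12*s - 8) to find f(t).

Factor the denominator: s^3 - 6*s^2 + 12*s - 8 = (s - 2)^3.
Partial fraction decomposition gives [1/(s - 2)] + [-3/(s - 2)^2] + [-1/(s - 2)^3].
Invert each term: 1/(s - 2) ↔ e^(2t); -3/(s - 2)^2 ↔ -3t·e^(2t); -1/(s - 2)^3 ↔ (-1/2)t^2·e^(2t).

f(t) = -t^2*exp(2*t)/2 - 3*t*exp(2*t) + exp(2*t)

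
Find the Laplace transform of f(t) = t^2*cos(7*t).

2*s*(s^2 - 147)/(s^2 + 49)^3

L{cos(7t)} = s/(s^2 + 49).
Then apply L{t^2·g(t)} = (-1)^2 d^2/ds^2[G(s)] with G(s) = s/(s^2 + 49):
differentiating 2 times and applying the sign gives 2*s*(s^2 - 147)/(s^2 + 49)^3.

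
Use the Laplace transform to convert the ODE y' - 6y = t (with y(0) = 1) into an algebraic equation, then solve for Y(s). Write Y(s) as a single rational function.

Y(s) = (s^2 + 1)/(s^3 - 6*s^2)

Apply the Laplace transform to the equation.
With L{y'} = sY - y(0) = sY - 1: the LHS transforms to (s - 6)Y - (1).
The right side is L{t} = s^(-2).
So (s - 6)Y = s^(-2) + (1).
Divide through and combine into a single rational function.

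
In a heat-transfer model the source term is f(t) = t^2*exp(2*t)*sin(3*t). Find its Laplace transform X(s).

X(s) = 18*(s^2 - 4*s + 1)/(s^2 - 4*s + 13)^3

L{sin(3t)} = 3/(s^2 + 9).
Multiplying by e^(2t) shifts s → s - 2, so L{exp(2*t)*sin(3*t)} = 3/((s - 2)^2 + 9).
Then apply L{t^2·g(t)} = (-1)^2 d^2/ds^2[G(s)] with G(s) = 3/((s - 2)^2 + 9):
differentiating 2 times and applying the sign gives 18*(s^2 - 4*s + 1)/(s^2 - 4*s + 13)^3.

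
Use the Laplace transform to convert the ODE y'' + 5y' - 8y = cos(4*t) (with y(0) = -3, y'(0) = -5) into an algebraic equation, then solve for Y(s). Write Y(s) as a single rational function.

Take the Laplace transform of both sides.
With L{y''} = s^2 Y - s·y(0) - y'(0) and L{y'} = sY - y(0), with y(0) = -3, y'(0) = -5: the LHS transforms to (s^2 + 5*s - 8)Y - (-3*s - 20).
The right side is L{cos(4*t)} = s/(s^2 + 16).
So (s^2 + 5*s - 8)Y = s/(s^2 + 16) + (-3*s - 20).
Divide through and combine into a single rational function.

Y(s) = (-3*s^3 - 20*s^2 - 47*s - 320)/(s^4 + 5*s^3 + 8*s^2 + 80*s - 128)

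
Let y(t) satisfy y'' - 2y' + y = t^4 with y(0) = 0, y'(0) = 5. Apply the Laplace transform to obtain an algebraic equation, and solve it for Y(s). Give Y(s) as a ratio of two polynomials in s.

Y(s) = (5*s^5 + 24)/(s^7 - 2*s^6 + s^5)

Take the Laplace transform of both sides.
With L{y''} = s^2 Y - s·y(0) - y'(0) and L{y'} = sY - y(0), with y(0) = 0, y'(0) = 5: the LHS transforms to (s^2 - 2*s + 1)Y - (5).
The right side is L{t^4} = 24/s^5.
So (s^2 - 2*s + 1)Y = 24/s^5 + (5).
Isolate Y and clear denominators.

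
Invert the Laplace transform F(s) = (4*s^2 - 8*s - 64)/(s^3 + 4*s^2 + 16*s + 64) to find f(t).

Factor the denominator: s^3 + 4*s^2 + 16*s + 64 = (s + 4)*(s^2 + 16).
Partial fraction decomposition gives [1/(s + 4)] + [3*s/(s^2 + 16)] + [-20/(s^2 + 16)].
Invert each term: 1/(s + 4) ↔ e^(-4t); 3·s/(s^2 + 16) ↔ 3cos(4t); -5·4/(s^2 + 16) ↔ -5sin(4t).

f(t) = -5*sin(4*t) + 3*cos(4*t) + exp(-4*t)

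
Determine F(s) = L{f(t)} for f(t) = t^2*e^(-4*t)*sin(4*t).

F(s) = 8*(3*s^2 + 24*s + 32)/(s^2 + 8*s + 32)^3

L{sin(4t)} = 4/(s^2 + 16).
Multiplying by e^(-4t) shifts s → s + 4, so L{e^(-4*t)*sin(4*t)} = 4/((s + 4)^2 + 16).
Then apply L{t^2·g(t)} = (-1)^2 d^2/ds^2[G(s)] with G(s) = 4/((s + 4)^2 + 16):
differentiating 2 times and applying the sign gives 8*(3*s^2 + 24*s + 32)/(s^2 + 8*s + 32)^3.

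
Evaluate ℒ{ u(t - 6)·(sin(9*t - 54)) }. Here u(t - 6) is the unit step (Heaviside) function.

9*exp(-6*s)/(s^2 + 81)

By the second shifting theorem, L{u(t - c)·g(t - c)} = e^(-cs)·H(s) with c = 6 and H(s) = L{g(t)}.
L{sin(9t)} = 9/(s^2 + 81).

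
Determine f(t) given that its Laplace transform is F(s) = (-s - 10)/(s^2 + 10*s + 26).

f(t) = -5*exp(-5*t)*sin(t) - exp(-5*t)*cos(t)

Complete the square in the denominator: s^2 + 10*s + 26 = (s + 5)^2 + 1^2.
Split the numerator to match: -s - 10 = -1·(s + 5) - 5·1.
Invert each term: -1·(s + 5)/((s + 5)^2 + 1) ↔ -e^(-5t)cos(t); -5·1/((s + 5)^2 + 1) ↔ -5e^(-5t)sin(t).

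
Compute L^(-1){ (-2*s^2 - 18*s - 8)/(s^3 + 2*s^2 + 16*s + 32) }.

Factor the denominator: s^3 + 2*s^2 + 16*s + 32 = (s + 2)*(s^2 + 16).
Partial fraction decomposition gives [1/(s + 2)] + [-3*s/(s^2 + 16)] + [-12/(s^2 + 16)].
Invert each term: 1/(s + 2) ↔ e^(-2t); -3·s/(s^2 + 16) ↔ -3cos(4t); -3·4/(s^2 + 16) ↔ -3sin(4t).

-3*sin(4*t) - 3*cos(4*t) + exp(-2*t)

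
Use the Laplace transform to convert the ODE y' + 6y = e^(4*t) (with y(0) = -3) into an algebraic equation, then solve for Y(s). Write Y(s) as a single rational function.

Laplace-transform each side.
With L{y'} = sY - y(0) = sY - (-3): the LHS transforms to (s + 6)Y - (-3).
The right side is L{e^(4*t)} = 1/(s - 4).
So (s + 6)Y = 1/(s - 4) + (-3).
Isolate Y and clear denominators.

Y(s) = (-3*s + 13)/(s^2 + 2*s - 24)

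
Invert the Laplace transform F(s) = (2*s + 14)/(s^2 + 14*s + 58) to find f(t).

Rewrite the denominator: s^2 + 14*s + 58 = (s + 7)^2 + 9.
The form in (s + 7) signals a first-shifting-theorem factor e^(-7t).
Since L{cos(3t)} = s/(s^2 + 9), the inverse is e^(-7*t)*cos(3*t), scaled by 2.

f(t) = 2*exp(-7*t)*cos(3*t)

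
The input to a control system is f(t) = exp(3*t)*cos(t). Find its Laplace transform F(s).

L{cos(t)} = s/(s^2 + 1).
By the first shifting theorem, multiplying by e^(3t) replaces s with s - 3.

F(s) = (s - 3)/((s - 3)^2 + 1)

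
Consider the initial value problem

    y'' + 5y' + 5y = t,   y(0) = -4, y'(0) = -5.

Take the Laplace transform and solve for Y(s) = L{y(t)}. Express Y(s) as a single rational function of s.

Take the Laplace transform of both sides.
Using L{y''} = s^2 Y - s·y(0) - y'(0) and L{y'} = sY - y(0), with y(0) = -4, y'(0) = -5, the left side becomes (s^2 + 5*s + 5)Y - (-4*s - 25).
The right side is L{t} = s^(-2).
So (s^2 + 5*s + 5)Y = s^(-2) + (-4*s - 25).
Divide through and combine into a single rational function.

Y(s) = (-4*s^3 - 25*s^2 + 1)/(s^4 + 5*s^3 + 5*s^2)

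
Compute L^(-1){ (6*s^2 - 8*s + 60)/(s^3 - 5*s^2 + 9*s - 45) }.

Factor the denominator: s^3 - 5*s^2 + 9*s - 45 = (s - 5)*(s^2 + 9).
Partial fraction decomposition gives [5/(s - 5)] + [s/(s^2 + 9)] + [-3/(s^2 + 9)].
Invert each term: 5/(s - 5) ↔ 5e^(5t); 1·s/(s^2 + 9) ↔ cos(3t); -1·3/(s^2 + 9) ↔ -sin(3t).

5*exp(5*t) - sin(3*t) + cos(3*t)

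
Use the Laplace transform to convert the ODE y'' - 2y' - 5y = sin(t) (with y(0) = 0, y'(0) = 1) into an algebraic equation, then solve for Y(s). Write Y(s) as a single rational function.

Y(s) = (s^2 + 2)/(s^4 - 2*s^3 - 4*s^2 - 2*s - 5)

Apply the Laplace transform to the equation.
With L{y''} = s^2 Y - s·y(0) - y'(0) and L{y'} = sY - y(0), with y(0) = 0, y'(0) = 1: the LHS transforms to (s^2 - 2*s - 5)Y - (1).
The right side is L{sin(t)} = 1/(s^2 + 1).
So (s^2 - 2*s - 5)Y = 1/(s^2 + 1) + (1).
Solve for Y(s) and write it as one ratio of polynomials.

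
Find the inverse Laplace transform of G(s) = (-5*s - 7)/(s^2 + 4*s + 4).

3*t*exp(-2*t) - 5*exp(-2*t)

Factor the denominator: s^2 + 4*s + 4 = (s + 2)^2.
Partial fraction decomposition gives [-5/(s + 2)] + [3/(s + 2)^2].
Invert each term: -5/(s + 2) ↔ -5e^(-2t); 3/(s + 2)^2 ↔ 3t·e^(-2t).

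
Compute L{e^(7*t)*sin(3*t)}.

3/((s - 7)^2 + 9)

L{sin(3t)} = 3/(s^2 + 9).
By the first shifting theorem, multiplying by e^(7t) replaces s with s - 7.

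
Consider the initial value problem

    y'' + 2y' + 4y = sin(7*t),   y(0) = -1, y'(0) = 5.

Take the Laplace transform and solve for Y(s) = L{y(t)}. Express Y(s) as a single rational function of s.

Y(s) = (-s^3 + 3*s^2 - 49*s + 154)/(s^4 + 2*s^3 + 53*s^2 + 98*s + 196)

Take the Laplace transform of both sides.
Using L{y''} = s^2 Y - s·y(0) - y'(0) and L{y'} = sY - y(0), with y(0) = -1, y'(0) = 5, the left side becomes (s^2 + 2*s + 4)Y - (-s + 3).
The right side is L{sin(7*t)} = 7/(s^2 + 49).
So (s^2 + 2*s + 4)Y = 7/(s^2 + 49) + (-s + 3).
Solve for Y(s) and write it as one ratio of polynomials.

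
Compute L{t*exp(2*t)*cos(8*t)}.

L{cos(8t)} = s/(s^2 + 64).
Multiplying by e^(2t) shifts s → s - 2, so L{exp(2*t)*cos(8*t)} = (s - 2)/((s - 2)^2 + 64).
Then apply L{t·g(t)} = -d/ds[G(s)] with G(s) = (s - 2)/((s - 2)^2 + 64):
differentiating 1 time and applying the sign gives (s - 10)*(s + 6)/(s^2 - 4*s + 68)^2.

(s - 10)*(s + 6)/(s^2 - 4*s + 68)^2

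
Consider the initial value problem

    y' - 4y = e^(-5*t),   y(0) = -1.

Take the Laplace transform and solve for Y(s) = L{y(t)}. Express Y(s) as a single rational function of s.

Y(s) = (-s - 4)/(s^2 + s - 20)

Transform both sides with L{·}.
With L{y'} = sY - y(0) = sY - (-1): the LHS transforms to (s - 4)Y - (-1).
The right side is L{e^(-5*t)} = 1/(s + 5).
So (s - 4)Y = 1/(s + 5) + (-1).
Divide through and combine into a single rational function.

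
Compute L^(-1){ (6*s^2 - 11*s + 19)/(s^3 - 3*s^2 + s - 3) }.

4*exp(3*t) - 5*sin(t) + 2*cos(t)

Factor the denominator: s^3 - 3*s^2 + s - 3 = (s - 3)*(s^2 + 1).
Partial fraction decomposition gives [4/(s - 3)] + [2*s/(s^2 + 1)] + [-5/(s^2 + 1)].
Invert each term: 4/(s - 3) ↔ 4e^(3t); 2·s/(s^2 + 1) ↔ 2cos(t); -5·1/(s^2 + 1) ↔ -5sin(t).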